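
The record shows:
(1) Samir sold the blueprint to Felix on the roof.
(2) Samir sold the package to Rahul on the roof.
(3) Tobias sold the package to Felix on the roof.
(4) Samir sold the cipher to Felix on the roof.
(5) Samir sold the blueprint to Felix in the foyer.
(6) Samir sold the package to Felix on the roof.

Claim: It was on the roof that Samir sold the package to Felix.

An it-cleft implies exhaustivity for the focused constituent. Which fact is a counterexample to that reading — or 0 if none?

0

The cleft puts "on the roof" in focus and presupposes the open proposition with Samir as agent and the package as thing and Felix as recipient.
The exhaustive reading says no other setting fits that background.
No listed fact matches the background with a different setting. Exhaustivity holds.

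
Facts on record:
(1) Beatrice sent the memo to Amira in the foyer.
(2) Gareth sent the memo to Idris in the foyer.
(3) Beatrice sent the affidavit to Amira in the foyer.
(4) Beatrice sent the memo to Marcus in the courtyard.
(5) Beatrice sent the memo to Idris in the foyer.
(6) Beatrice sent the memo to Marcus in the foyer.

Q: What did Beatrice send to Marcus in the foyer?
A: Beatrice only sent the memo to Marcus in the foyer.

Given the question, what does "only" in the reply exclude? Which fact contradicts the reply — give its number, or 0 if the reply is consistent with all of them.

The question "What did ...?" targets the thing, so in the reply the focus falls on "the memo".
So "only" ranges over things; the rest (Beatrice as agent and Marcus as recipient and in the foyer as setting) is presupposed.
No listed fact shares that background with another thing. Nothing contradicts the reply.
(Fact (1) would refute a reading with focus on the recipient — but that is not what the question asks.)

0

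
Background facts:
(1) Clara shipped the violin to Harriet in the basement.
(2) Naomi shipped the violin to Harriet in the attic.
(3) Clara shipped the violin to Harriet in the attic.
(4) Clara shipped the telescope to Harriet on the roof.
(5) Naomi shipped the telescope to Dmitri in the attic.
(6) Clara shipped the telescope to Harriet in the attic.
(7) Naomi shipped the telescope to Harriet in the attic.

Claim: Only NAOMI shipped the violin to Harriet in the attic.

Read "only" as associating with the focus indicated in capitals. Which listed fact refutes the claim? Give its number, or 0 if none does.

3

Focus (in capitals) is "Naomi" — the agent. "Only" excludes alternative agents while holding fixed thing = the violin, recipient = Harriet, setting = in the attic.
Fact (3) matches on thing = the violin, recipient = Harriet, setting = in the attic, but has agent = Clara instead. That refutes the claim.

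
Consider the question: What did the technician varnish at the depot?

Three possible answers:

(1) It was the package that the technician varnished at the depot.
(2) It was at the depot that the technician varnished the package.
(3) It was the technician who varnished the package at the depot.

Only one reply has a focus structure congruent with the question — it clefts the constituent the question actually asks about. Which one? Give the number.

The question word "what" targets the direct object.
Option (1) clefts "the package" — that matches what the question asks about.
Option (2) clefts "at the depot" — the location, not what was asked.
Option (3) clefts "the technician" — the subject (agent), not what was asked.
So the congruent reply is (1).

1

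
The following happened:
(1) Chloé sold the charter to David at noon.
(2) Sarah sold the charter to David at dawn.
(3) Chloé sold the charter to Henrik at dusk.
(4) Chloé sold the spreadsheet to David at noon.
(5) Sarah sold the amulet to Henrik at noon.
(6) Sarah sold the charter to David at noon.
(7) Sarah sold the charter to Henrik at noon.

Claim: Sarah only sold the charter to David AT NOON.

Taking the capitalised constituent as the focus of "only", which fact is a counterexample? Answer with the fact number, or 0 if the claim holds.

The capitals mark "at noon" as focus. So "only" rules out other settings, with the rest (agent = Sarah, thing = the charter, recipient = David) as background.
Fact (2) matches on agent = Sarah, thing = the charter, recipient = David, but has setting = at dawn instead. That refutes the claim.

2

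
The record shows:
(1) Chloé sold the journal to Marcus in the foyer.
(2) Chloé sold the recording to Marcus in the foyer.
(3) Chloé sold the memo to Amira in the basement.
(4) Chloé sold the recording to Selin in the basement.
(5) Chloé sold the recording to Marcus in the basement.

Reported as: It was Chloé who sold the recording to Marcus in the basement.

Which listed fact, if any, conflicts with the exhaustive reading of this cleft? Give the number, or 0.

Focus of the cleft: "Chloé" (the agent). Presupposed background: thing = the recording, recipient = Marcus, setting = in the basement.
Exhaustivity: Chloé is the only agent satisfying that background.
Every other fact differs from the presupposition on some backgrounded slot, so none challenges the exhaustivity.

0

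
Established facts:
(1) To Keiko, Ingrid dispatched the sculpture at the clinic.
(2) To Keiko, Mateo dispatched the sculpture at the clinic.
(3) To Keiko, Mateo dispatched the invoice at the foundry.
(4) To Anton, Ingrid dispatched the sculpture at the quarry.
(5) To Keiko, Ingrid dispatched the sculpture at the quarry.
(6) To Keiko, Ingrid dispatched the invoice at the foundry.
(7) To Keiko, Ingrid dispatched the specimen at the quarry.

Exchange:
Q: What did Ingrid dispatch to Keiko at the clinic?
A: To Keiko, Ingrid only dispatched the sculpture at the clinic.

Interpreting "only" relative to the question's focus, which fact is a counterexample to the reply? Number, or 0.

0

Answering "What did ...?" puts focus on the thing — here, "the sculpture".
So "only" ranges over things; the rest (same agent, recipient, setting (Ingrid / Keiko / at the clinic)) is presupposed.
No fact keeps same agent, recipient, setting (Ingrid / Keiko / at the clinic) while changing the thing; every other fact differs on something backgrounded. The reply stands.
(Fact (5) would refute a reading with focus on the setting — but that is not what the question asks.)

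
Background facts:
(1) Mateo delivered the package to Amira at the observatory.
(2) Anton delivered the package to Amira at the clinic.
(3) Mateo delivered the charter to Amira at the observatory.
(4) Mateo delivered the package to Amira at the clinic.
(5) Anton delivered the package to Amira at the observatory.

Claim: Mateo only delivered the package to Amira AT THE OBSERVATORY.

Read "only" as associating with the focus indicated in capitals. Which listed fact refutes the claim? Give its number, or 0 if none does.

The capitals mark "at the observatory" as focus. So "only" rules out other settings, with the rest (agent = Mateo, thing = the package, recipient = Amira) as background.
Fact (4) shares the background but differs in setting (at the clinic) — a counterexample.

4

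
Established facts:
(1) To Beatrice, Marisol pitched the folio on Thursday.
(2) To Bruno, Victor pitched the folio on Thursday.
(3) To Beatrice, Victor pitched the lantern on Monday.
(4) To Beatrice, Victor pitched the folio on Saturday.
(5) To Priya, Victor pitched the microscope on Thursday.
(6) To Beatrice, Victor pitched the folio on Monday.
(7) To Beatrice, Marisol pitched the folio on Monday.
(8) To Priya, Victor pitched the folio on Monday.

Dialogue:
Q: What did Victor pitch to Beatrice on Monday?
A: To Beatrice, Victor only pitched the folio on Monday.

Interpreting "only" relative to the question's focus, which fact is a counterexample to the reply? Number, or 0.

The question "What did ...?" targets the thing, so in the reply the focus falls on "the folio".
"Only" then excludes alternative things while the background — Victor as agent and Beatrice as recipient and on Monday as setting — is held fixed.
Fact (3) shares the background with a different thing (the lantern) — counterexample.
(Fact (4) would refute a reading with focus on the setting — but that is not what the question asks.)

3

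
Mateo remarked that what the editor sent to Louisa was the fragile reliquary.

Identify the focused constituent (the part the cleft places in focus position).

the fragile reliquary

In a pseudo-cleft "What ... was X", the post-copular constituent X is the focus.
Here the focus is "the fragile reliquary". The backgrounded (presupposed) material includes "the editor" and "to Louisa".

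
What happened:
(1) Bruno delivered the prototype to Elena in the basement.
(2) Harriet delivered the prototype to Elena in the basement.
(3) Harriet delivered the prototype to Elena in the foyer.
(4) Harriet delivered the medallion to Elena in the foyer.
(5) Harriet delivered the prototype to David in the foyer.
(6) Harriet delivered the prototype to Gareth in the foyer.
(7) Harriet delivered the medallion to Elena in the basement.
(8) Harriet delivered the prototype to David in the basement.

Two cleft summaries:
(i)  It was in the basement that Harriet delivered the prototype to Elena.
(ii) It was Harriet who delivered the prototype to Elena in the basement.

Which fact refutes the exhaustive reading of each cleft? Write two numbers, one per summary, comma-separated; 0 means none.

(i): focus "in the basement". Looking for Harriet as agent and the prototype as thing and Elena as recipient with some other setting — fact (3) has in the foyer there. Refuted.
(ii): focus "Harriet". Looking for the prototype as thing and Elena as recipient and in the basement as setting with some other agent — fact (1) has Bruno there. Refuted.

3, 1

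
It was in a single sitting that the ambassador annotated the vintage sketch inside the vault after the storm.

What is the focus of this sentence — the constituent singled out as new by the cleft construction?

in a single sitting

In an it-cleft "It was X that/who ...", the clefted constituent X is the focus; the that/who-clause expresses the presupposed open proposition.
Here the focus is "in a single sitting". The backgrounded (presupposed) material includes "the ambassador", "the vintage sketch", "after the storm" and "inside the vault".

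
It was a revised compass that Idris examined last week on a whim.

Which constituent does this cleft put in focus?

a revised compass

In an it-cleft "It was X that/who ...", the clefted constituent X is the focus; the that/who-clause expresses the presupposed open proposition.
Here the focus is "a revised compass". The backgrounded (presupposed) material includes "Idris", "last week" and "on a whim".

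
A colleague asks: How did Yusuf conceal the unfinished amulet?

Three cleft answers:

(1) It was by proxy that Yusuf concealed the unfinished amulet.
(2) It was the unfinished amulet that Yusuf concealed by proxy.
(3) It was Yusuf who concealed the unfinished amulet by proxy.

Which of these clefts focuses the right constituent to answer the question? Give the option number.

The question word "how" targets the manner.
Option (1) clefts "by proxy" — that matches what the question asks about.
Option (2) clefts "the unfinished amulet" — the direct object, not what was asked.
Option (3) clefts "Yusuf" — the subject (agent), not what was asked.
So the congruent reply is (1).

1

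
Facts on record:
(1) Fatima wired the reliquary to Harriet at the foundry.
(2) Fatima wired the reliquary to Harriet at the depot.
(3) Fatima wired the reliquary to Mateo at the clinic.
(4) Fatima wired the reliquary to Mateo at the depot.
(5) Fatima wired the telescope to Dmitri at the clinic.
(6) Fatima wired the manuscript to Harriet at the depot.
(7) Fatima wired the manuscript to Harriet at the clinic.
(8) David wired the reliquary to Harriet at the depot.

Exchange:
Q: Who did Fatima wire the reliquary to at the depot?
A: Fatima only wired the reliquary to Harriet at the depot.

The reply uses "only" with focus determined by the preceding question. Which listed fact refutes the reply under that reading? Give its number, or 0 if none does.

4

Answering "Who did ... to ...?" puts focus on the recipient — here, "Harriet".
So "only" ranges over recipients; the rest (same agent, thing, setting (Fatima / the reliquary / at the depot)) is presupposed.
Fact (4) keeps same agent, thing, setting (Fatima / the reliquary / at the depot) but has recipient = Mateo; that refutes the reply.
(Fact (1) would refute a reading with focus on the setting — but that is not what the question asks.)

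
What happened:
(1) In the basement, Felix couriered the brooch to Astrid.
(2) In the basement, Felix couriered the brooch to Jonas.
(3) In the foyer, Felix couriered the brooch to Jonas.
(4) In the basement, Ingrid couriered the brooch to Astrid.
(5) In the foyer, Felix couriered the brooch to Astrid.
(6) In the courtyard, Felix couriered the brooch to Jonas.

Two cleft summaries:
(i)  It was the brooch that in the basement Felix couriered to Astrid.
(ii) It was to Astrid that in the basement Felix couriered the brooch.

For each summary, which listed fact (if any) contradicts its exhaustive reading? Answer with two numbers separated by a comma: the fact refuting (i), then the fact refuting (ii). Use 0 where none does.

Summary (i) focuses "the brooch" (the thing); background Felix as agent and Astrid as recipient and in the basement as setting. No fact matches that background with a different thing, so 0.
Summary (ii) focuses "Astrid" (the recipient); background Felix as agent and the brooch as thing and in the basement as setting. Fact (2) matches that background with recipient = Jonas — refutes (ii).

0, 2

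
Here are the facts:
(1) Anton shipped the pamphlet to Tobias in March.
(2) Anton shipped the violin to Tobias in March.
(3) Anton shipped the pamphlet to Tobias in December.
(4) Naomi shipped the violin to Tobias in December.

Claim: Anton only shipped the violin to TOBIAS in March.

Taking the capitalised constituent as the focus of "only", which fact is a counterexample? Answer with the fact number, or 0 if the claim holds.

0

The capitals mark "Tobias" as focus. So "only" rules out other recipients, with the rest (same agent, thing, setting (Anton / the violin / in March)) as background.
No fact matches same agent, thing, setting (Anton / the violin / in March) with a different recipient — every other fact differs on at least one backgrounded slot. So no fact refutes it.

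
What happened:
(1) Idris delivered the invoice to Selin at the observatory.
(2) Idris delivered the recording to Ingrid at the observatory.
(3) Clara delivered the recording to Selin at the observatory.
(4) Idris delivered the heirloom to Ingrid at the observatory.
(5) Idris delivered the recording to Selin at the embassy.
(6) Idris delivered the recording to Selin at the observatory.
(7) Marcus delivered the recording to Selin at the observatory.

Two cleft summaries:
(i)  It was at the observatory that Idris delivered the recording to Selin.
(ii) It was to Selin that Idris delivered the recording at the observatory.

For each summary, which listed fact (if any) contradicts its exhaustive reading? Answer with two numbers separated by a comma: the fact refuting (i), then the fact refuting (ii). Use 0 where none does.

5, 2

Summary (i) focuses "at the observatory" (the setting); background agent = Idris, thing = the recording, recipient = Selin. Fact (5) matches that background with setting = at the embassy — refutes (i).
Summary (ii) focuses "Selin" (the recipient); background agent = Idris, thing = the recording, setting = at the observatory. Fact (2) matches that background with recipient = Ingrid — refutes (ii).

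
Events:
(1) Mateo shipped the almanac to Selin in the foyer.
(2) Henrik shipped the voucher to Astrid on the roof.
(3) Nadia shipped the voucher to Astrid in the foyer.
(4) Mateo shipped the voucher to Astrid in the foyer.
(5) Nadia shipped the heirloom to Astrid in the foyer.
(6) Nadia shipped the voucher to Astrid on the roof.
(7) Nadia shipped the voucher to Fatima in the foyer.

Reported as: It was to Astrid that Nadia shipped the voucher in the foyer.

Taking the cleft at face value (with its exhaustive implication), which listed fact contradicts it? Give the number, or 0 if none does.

7

Focus of the cleft: "Astrid" (the recipient). Presupposed background: agent = Nadia, thing = the voucher, setting = in the foyer.
Exhaustivity: Astrid is the only recipient satisfying that background.
Fact (7) shares the background but with recipient = Fatima; exhaustivity is violated.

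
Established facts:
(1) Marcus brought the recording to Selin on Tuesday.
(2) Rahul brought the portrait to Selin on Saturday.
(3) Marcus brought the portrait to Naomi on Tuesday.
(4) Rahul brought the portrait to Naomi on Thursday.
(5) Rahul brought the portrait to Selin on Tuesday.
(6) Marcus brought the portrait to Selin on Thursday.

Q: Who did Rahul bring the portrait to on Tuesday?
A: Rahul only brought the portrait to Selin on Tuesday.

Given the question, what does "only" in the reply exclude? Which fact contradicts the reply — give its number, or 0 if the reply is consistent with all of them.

0

The question "Who did ... to ...?" targets the recipient, so in the reply the focus falls on "Selin".
"Only" then excludes alternative recipients while the background — agent = Rahul, thing = the portrait, setting = on Tuesday — is held fixed.
No fact keeps agent = Rahul, thing = the portrait, setting = on Tuesday while changing the recipient; every other fact differs on something backgrounded. The reply stands.
(Fact (2) would refute a reading with focus on the setting — but that is not what the question asks.)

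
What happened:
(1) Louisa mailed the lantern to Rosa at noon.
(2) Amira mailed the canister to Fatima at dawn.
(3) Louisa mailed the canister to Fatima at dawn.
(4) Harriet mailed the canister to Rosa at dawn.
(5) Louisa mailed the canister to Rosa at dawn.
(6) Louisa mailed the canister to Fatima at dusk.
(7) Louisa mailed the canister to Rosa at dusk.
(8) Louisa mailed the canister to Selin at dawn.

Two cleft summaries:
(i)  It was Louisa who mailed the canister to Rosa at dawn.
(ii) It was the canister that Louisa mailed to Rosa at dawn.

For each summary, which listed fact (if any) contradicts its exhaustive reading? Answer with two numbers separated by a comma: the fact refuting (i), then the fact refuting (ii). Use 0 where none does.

4, 0

Summary (i) focuses "Louisa" (the agent); background thing = the canister, recipient = Rosa, setting = at dawn. Fact (4) matches that background with agent = Harriet — refutes (i).
Summary (ii) focuses "the canister" (the thing); background agent = Louisa, recipient = Rosa, setting = at dawn. No fact matches that background with a different thing, so 0.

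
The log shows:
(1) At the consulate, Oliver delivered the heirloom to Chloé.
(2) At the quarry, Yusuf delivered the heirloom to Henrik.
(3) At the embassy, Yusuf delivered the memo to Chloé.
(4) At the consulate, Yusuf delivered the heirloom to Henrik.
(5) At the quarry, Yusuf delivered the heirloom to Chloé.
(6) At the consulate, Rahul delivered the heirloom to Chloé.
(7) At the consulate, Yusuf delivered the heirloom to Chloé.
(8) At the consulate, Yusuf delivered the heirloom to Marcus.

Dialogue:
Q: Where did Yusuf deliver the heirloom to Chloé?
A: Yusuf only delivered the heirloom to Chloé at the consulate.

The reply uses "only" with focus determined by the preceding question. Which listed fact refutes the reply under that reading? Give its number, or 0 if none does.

5

Answering "Where did ...?" puts focus on the setting — here, "at the consulate".
So "only" ranges over settings; the rest (same agent, thing, recipient (Yusuf / the heirloom / Chloé)) is presupposed.
Fact (5) shares the background with a different setting (at the quarry) — counterexample.
(Fact (4) would refute a reading with focus on the recipient — but that is not what the question asks.)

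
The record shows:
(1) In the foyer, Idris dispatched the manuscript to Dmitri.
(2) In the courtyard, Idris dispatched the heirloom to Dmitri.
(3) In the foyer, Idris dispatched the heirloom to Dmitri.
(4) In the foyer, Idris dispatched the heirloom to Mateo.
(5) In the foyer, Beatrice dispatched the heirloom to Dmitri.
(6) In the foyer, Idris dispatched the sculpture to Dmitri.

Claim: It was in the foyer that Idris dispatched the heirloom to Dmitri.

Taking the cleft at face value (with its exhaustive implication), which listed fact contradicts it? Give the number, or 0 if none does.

The cleft puts "in the foyer" in focus and presupposes the open proposition with Idris as agent and the heirloom as thing and Dmitri as recipient.
Exhaustivity: in the foyer is the only setting satisfying that background.
Fact (2) shares the background but with setting = in the courtyard; exhaustivity is violated.

2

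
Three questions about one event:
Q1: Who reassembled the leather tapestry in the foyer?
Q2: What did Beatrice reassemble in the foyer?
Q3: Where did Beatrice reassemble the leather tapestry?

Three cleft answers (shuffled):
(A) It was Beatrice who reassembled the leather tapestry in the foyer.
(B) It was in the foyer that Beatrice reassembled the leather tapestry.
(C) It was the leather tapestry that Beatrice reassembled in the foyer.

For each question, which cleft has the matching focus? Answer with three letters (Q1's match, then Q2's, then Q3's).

ACB

Q1 asks about the subject (agent); cleft (A) focuses "Beatrice", which is the subject (agent) — so Q1 → A.
Q2 asks about the direct object; cleft (C) focuses "the leather tapestry", which is the direct object — so Q2 → C.
Q3 asks about the location; cleft (B) focuses "in the foyer", which is the location — so Q3 → B.
Mapping: Q1→A, Q2→C, Q3→B.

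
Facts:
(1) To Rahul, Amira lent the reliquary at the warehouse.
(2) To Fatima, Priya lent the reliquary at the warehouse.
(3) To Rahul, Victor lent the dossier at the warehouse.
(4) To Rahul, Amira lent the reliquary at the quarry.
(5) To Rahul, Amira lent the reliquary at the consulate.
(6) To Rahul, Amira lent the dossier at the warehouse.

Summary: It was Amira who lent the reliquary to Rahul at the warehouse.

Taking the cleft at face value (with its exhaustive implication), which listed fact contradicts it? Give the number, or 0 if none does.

0

The cleft puts "Amira" in focus and presupposes the open proposition with the reliquary as thing and Rahul as recipient and at the warehouse as setting.
The exhaustive reading says no other agent fits that background.
Every other fact differs from the presupposition on some backgrounded slot, so none challenges the exhaustivity.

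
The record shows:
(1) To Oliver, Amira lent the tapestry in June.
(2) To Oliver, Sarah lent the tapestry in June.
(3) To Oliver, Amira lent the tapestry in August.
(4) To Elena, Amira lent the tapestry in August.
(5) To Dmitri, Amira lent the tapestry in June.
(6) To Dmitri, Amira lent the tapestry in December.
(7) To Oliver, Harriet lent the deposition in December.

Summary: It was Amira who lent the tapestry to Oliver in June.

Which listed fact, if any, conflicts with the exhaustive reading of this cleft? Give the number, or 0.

The cleft puts "Amira" in focus and presupposes the open proposition with thing = the tapestry, recipient = Oliver, setting = in June.
The exhaustive reading says no other agent fits that background.
But fact (2) also has thing = the tapestry, recipient = Oliver, setting = in June, with agent = Sarah — so the exhaustive reading fails.

2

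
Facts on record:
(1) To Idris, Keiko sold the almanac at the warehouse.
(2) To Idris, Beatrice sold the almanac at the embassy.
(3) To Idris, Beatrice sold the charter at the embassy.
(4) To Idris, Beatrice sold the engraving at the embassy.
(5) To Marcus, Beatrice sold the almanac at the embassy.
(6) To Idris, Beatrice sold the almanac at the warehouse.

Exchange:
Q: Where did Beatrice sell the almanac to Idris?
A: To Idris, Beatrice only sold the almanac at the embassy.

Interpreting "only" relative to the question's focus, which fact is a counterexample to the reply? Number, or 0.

Answering "Where did ...?" puts focus on the setting — here, "at the embassy".
"Only" then excludes alternative settings while the background — Beatrice as agent and the almanac as thing and Idris as recipient — is held fixed.
Fact (6) shares the background with a different setting (at the warehouse) — counterexample.
(Fact (5) would refute a reading with focus on the recipient — but that is not what the question asks.)

6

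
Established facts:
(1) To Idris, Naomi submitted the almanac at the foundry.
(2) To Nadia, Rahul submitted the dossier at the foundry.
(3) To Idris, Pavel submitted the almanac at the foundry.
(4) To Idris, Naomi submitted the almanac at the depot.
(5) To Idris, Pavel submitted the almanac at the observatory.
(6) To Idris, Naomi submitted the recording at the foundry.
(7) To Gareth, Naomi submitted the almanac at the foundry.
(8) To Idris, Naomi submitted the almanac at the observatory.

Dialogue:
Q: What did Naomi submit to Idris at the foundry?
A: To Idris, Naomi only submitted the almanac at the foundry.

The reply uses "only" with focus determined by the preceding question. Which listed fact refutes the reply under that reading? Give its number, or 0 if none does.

6

Answering "What did ...?" puts focus on the thing — here, "the almanac".
So "only" ranges over things; the rest (Naomi as agent and Idris as recipient and at the foundry as setting) is presupposed.
Fact (6) shares the background with a different thing (the recording) — counterexample.
(Fact (4) would refute a reading with focus on the setting — but that is not what the question asks.)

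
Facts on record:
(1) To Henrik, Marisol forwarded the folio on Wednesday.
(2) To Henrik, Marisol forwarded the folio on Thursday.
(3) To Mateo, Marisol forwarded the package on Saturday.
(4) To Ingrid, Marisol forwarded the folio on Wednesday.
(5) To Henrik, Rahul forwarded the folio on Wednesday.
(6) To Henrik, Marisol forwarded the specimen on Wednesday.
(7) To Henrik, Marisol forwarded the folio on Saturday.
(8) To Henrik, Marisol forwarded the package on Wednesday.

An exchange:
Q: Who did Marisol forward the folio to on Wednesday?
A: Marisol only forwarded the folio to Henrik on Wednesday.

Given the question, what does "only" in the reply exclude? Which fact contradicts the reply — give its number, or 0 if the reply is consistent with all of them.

4

Answering "Who did ... to ...?" puts focus on the recipient — here, "Henrik".
"Only" then excludes alternative recipients while the background — Marisol as agent and the folio as thing and on Wednesday as setting — is held fixed.
Fact (4) keeps Marisol as agent and the folio as thing and on Wednesday as setting but has recipient = Ingrid; that refutes the reply.
(Fact (6) would refute a reading with focus on the thing — but that is not what the question asks.)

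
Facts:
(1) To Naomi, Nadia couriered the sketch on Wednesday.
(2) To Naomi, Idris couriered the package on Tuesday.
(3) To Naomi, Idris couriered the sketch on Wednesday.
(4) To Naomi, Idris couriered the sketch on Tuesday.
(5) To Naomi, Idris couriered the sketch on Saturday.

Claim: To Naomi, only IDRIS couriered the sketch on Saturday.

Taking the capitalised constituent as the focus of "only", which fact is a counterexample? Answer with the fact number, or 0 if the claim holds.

The capitals mark "Idris" as focus. So "only" rules out other agents, with the rest (same thing, recipient, setting (the sketch / Naomi / on Saturday)) as background.
Every other fact changes something in the background, not just the agent. Nothing refutes the claim.

0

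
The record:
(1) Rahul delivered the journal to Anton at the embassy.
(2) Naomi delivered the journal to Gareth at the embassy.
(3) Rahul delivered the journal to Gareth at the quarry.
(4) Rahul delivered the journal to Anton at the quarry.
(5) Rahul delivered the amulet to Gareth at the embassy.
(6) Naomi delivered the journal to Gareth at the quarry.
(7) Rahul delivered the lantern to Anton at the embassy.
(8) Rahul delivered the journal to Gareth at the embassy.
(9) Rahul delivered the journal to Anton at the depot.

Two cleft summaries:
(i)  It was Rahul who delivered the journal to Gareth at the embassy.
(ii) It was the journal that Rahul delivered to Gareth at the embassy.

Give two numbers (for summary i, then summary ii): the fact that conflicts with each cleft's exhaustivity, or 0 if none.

(i): focus "Rahul". Looking for thing = the journal, recipient = Gareth, setting = at the embassy with some other agent — fact (2) has Naomi there. Refuted.
(ii): focus "the journal". Looking for agent = Rahul, recipient = Gareth, setting = at the embassy with some other thing — fact (5) has the amulet there. Refuted.

2, 5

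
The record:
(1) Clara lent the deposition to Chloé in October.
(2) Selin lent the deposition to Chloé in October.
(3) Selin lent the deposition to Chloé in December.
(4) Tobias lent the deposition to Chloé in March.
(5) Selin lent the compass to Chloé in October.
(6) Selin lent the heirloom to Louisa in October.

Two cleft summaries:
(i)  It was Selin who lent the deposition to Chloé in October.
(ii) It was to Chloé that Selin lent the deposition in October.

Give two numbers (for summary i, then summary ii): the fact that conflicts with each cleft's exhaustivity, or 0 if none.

1, 0

(i): focus "Selin". Looking for the deposition as thing and Chloé as recipient and in October as setting with some other agent — fact (1) has Clara there. Refuted.
(ii): focus "Chloé". No fact shares Selin as agent and the deposition as thing and in October as setting with a different recipient. 0.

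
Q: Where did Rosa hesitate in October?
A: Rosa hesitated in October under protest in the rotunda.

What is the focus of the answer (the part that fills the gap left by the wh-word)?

The wh-word "where" asks about the location.
In the answer, "Rosa" and "in October" are given — repeated from the question.
"under protest" is also new, but it specifies the manner, which is not what the question asks about — so it is not the focus.
The constituent filling the location gap is "in the rotunda"; that is the focus.

in the rotunda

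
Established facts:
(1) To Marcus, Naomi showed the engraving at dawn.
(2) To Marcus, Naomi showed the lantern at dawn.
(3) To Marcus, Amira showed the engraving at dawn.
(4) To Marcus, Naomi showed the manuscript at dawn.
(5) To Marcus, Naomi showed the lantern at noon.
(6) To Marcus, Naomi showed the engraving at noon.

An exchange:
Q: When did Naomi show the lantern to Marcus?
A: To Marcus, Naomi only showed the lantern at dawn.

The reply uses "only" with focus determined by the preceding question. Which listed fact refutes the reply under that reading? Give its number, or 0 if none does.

5

Answering "When did ...?" puts focus on the setting — here, "at dawn".
"Only" then excludes alternative settings while the background — agent = Naomi, thing = the lantern, recipient = Marcus — is held fixed.
Fact (5) keeps agent = Naomi, thing = the lantern, recipient = Marcus but has setting = at noon; that refutes the reply.
(Fact (1) would refute a reading with focus on the thing — but that is not what the question asks.)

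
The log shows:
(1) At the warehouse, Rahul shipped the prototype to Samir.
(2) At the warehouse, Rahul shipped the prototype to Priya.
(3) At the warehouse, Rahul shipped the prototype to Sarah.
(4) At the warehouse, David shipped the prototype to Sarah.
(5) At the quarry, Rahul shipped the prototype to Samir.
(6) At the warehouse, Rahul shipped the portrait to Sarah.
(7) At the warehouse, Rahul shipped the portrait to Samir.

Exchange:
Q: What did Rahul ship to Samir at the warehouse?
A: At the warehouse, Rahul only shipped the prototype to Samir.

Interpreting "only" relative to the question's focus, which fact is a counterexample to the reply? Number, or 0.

7

Answering "What did ...?" puts focus on the thing — here, "the prototype".
"Only" then excludes alternative things while the background — Rahul as agent and Samir as recipient and at the warehouse as setting — is held fixed.
Fact (7) shares the background with a different thing (the portrait) — counterexample.
(Fact (2) would refute a reading with focus on the recipient — but that is not what the question asks.)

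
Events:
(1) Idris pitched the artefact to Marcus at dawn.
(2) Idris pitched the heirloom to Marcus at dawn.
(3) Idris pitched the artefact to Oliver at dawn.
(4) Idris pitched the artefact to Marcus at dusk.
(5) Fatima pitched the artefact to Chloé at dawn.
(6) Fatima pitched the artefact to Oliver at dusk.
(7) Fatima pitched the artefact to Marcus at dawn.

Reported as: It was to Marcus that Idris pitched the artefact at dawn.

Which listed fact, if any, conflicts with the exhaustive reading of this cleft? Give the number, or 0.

3

Focus of the cleft: "Marcus" (the recipient). Presupposed background: agent = Idris, thing = the artefact, setting = at dawn.
The exhaustive reading says no other recipient fits that background.
Fact (3) shares the background but with recipient = Oliver; exhaustivity is violated.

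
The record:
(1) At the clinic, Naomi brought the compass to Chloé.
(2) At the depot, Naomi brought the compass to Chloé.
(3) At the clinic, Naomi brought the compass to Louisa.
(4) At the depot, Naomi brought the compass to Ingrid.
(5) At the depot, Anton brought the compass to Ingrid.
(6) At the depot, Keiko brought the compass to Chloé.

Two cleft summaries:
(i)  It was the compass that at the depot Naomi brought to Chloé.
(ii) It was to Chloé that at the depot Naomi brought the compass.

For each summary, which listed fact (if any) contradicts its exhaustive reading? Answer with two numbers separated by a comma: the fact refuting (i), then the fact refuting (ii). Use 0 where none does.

0, 4

Summary (i) focuses "the compass" (the thing); background agent = Naomi, recipient = Chloé, setting = at the depot. No fact matches that background with a different thing, so 0.
Summary (ii) focuses "Chloé" (the recipient); background agent = Naomi, thing = the compass, setting = at the depot. Fact (4) matches that background with recipient = Ingrid — refutes (ii).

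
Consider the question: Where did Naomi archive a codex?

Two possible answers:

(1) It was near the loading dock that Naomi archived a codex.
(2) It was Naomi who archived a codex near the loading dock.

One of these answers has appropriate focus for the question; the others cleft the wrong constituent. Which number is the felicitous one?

1

The question word "where" targets the location.
Option (1) clefts "near the loading dock" — that matches what the question asks about.
Option (2) clefts "Naomi" — the subject (agent), not what was asked.
So the congruent reply is (1).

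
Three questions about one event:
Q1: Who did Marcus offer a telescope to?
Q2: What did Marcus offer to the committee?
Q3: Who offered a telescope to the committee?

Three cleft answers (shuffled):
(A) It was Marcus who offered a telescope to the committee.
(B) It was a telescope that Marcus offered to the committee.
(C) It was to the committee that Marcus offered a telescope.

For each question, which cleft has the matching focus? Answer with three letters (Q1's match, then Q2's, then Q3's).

Q1 asks about the recipient; cleft (C) focuses "to the committee", which is the recipient — so Q1 → C.
Q2 asks about the direct object; cleft (B) focuses "a telescope", which is the direct object — so Q2 → B.
Q3 asks about the subject (agent); cleft (A) focuses "Marcus", which is the subject (agent) — so Q3 → A.
Mapping: Q1→C, Q2→B, Q3→A.

CBA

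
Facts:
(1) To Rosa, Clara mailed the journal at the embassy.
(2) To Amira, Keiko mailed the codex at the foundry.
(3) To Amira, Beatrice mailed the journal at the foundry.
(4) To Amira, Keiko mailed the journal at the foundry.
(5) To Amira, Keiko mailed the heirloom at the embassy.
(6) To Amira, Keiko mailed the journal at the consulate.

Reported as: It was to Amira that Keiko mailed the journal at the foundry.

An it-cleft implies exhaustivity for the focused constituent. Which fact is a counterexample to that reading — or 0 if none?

0

The cleft puts "Amira" in focus and presupposes the open proposition with agent = Keiko, thing = the journal, setting = at the foundry.
The exhaustive reading says no other recipient fits that background.
No listed fact matches the background with a different recipient. Exhaustivity holds.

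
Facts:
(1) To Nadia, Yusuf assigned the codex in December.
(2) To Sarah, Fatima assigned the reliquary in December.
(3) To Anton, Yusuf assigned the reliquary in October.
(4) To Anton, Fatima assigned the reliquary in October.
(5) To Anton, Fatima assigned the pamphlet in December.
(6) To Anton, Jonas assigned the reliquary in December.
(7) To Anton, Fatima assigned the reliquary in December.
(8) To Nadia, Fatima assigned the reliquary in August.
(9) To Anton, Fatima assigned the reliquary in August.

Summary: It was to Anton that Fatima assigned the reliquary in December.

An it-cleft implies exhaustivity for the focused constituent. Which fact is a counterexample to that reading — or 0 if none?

2

The cleft puts "Anton" in focus and presupposes the open proposition with same agent, thing, setting (Fatima / the reliquary / in December).
Exhaustivity: Anton is the only recipient satisfying that background.
But fact (2) also has same agent, thing, setting (Fatima / the reliquary / in December), with recipient = Sarah — so the exhaustive reading fails.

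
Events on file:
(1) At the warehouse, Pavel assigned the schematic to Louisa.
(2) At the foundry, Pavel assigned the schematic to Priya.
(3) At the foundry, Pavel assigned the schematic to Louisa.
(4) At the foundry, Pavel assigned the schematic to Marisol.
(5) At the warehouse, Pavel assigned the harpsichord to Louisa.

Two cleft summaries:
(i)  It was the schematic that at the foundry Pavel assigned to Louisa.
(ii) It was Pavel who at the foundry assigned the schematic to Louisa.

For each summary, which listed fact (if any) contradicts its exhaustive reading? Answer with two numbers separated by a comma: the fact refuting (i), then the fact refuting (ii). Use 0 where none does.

Summary (i) focuses "the schematic" (the thing); background agent = Pavel, recipient = Louisa, setting = at the foundry. No fact matches that background with a different thing, so 0.
Summary (ii) focuses "Pavel" (the agent); background thing = the schematic, recipient = Louisa, setting = at the foundry. No fact matches that background with a different agent, so 0.

0, 0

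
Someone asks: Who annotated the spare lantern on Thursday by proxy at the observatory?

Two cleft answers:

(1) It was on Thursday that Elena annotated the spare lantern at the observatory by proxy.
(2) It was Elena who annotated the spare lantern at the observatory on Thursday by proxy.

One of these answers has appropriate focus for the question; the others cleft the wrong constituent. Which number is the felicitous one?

2

The question word "who" targets the subject (agent).
Option (1) clefts "on Thursday" — the time, not what was asked.
Option (2) clefts "Elena" — that matches what the question asks about.
So the congruent reply is (2).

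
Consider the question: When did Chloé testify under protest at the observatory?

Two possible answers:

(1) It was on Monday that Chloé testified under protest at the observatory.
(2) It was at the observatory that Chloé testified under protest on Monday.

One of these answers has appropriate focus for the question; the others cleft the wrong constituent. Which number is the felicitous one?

The question word "when" targets the time.
Option (1) clefts "on Monday" — that matches what the question asks about.
Option (2) clefts "at the observatory" — the location, not what was asked.
So the congruent reply is (1).

1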